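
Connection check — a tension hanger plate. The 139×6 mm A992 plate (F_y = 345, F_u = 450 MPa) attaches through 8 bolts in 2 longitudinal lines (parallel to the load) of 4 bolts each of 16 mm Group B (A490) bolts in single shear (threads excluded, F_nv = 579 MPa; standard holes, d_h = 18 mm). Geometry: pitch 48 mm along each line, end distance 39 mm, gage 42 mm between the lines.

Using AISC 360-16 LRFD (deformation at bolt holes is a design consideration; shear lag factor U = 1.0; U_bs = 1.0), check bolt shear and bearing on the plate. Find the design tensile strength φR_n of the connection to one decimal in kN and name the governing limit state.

Bolt shear: A_b = π(16)²/4 = 201.06 mm². φR_n = 0.75 × 579 × 201.06 × 8 × 1 = 698.5 kN.
Bearing (6 mm plate, F_u = 450 MPa): end bolts L_c = 39 − 18/2 = 30, R_n = min(1.2×30×6×450, 2.4×16×6×450) = 97.2 kN/bolt; interior L_c = 48 − 18 = 30, R_n = 97.2 kN/bolt. φR_n = 0.75 × (2×97.2 + 6×97.2) = 583.2 kN.
Governing: min(698.5, 583.2) = 583.2 kN → bearing.

583.2 kN (bearing governs)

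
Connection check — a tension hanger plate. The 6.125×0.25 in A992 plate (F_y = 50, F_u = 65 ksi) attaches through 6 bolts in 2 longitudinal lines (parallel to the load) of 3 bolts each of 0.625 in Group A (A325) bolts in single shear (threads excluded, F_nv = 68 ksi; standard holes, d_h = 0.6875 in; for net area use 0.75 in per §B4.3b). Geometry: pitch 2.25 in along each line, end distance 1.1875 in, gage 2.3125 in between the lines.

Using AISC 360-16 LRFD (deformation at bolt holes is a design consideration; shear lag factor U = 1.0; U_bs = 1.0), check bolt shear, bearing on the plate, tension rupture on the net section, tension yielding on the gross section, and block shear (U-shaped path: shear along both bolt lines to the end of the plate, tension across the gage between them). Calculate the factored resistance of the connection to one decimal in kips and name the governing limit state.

Bolt shear: A_b = π(0.625)²/4 = 0.3068 in². φR_n = 0.75 × 68 × 0.3068 × 6 × 1 = 93.9 kips.
Bearing (0.25 in plate, F_u = 65 ksi): end bolts L_c = 1.1875 − 0.6875/2 = 0.84375, R_n = min(1.2×0.84375×0.25×65, 2.4×0.625×0.25×65) = 16.453 kips/bolt; interior L_c = 2.25 − 0.6875 = 1.5625, R_n = 24.375 kips/bolt. φR_n = 0.75 × (2×16.453 + 4×24.375) = 97.8 kips.
Tension rupture (net): A_n = (6.125 − 2×0.75)×0.25 = 1.1563 in² (U = 1.0, A_e = A_n). φR_n = 0.75 × 65 × 1.1563 = 56.4 kips.
Tension yield (gross): A_g = 6.125×0.25 = 1.5313 in². φR_n = 0.90 × 50 × 1.5313 = 68.9 kips.
Block shear: shear path 2×[1.1875+2×2.25] = 2×5.6875 in, A_gv = 2.8438, A_nv = 2×(5.6875 − 2.5×0.75)×0.25 = 1.9063 in²; tension across gage: (2.3125 − 1×0.75)×0.25 = 0.39063 in². R_n = min(0.6×65×1.9063, 0.6×50×2.8438) + 1.0×65×0.39063 = min(74.346, 85.314) + 25.391 = 99.737 kips. φR_n = 0.75 × 99.737 = 74.8 kips.
Governing: min(93.9, 97.8, 56.4, 68.9, 74.8) = 56.4 kips → net-section rupture.

56.4 kips (net-section rupture governs)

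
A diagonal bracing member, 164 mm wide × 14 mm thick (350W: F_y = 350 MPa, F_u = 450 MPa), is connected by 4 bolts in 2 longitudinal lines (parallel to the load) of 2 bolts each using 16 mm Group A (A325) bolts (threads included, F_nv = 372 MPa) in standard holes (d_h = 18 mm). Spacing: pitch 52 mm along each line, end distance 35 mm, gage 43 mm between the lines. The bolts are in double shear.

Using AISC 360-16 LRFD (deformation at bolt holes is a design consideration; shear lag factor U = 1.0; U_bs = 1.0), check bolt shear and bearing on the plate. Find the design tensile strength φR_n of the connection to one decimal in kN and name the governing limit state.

448.8 kN (bolt shear governs)

Bolt shear: A_b = π(16)²/4 = 201.06 mm². φR_n = 0.75 × 372 × 201.06 × 4 × 2 = 448.8 kN.
Bearing (14 mm plate, F_u = 450 MPa): end bolts L_c = 35 − 18/2 = 26, R_n = min(1.2×26×14×450, 2.4×16×14×450) = 196.56 kN/bolt; interior L_c = 52 − 18 = 34, R_n = 241.92 kN/bolt. φR_n = 0.75 × (2×196.56 + 2×241.92) = 657.7 kN.
Governing: min(448.8, 657.7) = 448.8 kN → bolt shear.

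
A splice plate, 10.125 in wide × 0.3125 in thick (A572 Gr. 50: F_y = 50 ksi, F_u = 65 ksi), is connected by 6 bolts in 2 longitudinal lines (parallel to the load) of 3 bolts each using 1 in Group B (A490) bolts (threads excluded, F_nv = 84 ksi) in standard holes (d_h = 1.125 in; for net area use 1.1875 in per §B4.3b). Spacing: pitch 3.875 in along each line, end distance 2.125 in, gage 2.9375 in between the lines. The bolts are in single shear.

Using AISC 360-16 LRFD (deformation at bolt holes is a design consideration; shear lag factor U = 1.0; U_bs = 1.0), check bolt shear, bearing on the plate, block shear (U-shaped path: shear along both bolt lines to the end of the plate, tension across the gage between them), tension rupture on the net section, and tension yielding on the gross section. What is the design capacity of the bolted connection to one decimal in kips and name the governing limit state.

118.1 kips (net-section rupture governs)

Bolt shear: A_b = π(1)²/4 = 0.7854 in². φR_n = 0.75 × 84 × 0.7854 × 6 × 1 = 296.9 kips.
Bearing (0.3125 in plate, F_u = 65 ksi): end bolts L_c = 2.125 − 1.125/2 = 1.5625, R_n = min(1.2×1.5625×0.3125×65, 2.4×1×0.3125×65) = 38.086 kips/bolt; interior L_c = 3.875 − 1.125 = 2.75, R_n = 48.75 kips/bolt. φR_n = 0.75 × (2×38.086 + 4×48.75) = 203.4 kips.
Block shear: shear path 2×[2.125+2×3.875] = 2×9.875 in, A_gv = 6.1719, A_nv = 2×(9.875 − 2.5×1.1875)×0.3125 = 4.3164 in²; tension across gage: (2.9375 − 1×1.1875)×0.3125 = 0.54688 in². R_n = min(0.6×65×4.3164, 0.6×50×6.1719) + 1.0×65×0.54688 = min(168.34, 185.16) + 35.547 = 203.89 kips. φR_n = 0.75 × 203.89 = 152.9 kips.
Tension rupture (net): A_n = (10.125 − 2×1.1875)×0.3125 = 2.4219 in² (U = 1.0, A_e = A_n). φR_n = 0.75 × 65 × 2.4219 = 118.1 kips.
Tension yield (gross): A_g = 10.125×0.3125 = 3.1641 in². φR_n = 0.90 × 50 × 3.1641 = 142.4 kips.
Governing: min(296.9, 203.4, 152.9, 118.1, 142.4) = 118.1 kips → net-section rupture.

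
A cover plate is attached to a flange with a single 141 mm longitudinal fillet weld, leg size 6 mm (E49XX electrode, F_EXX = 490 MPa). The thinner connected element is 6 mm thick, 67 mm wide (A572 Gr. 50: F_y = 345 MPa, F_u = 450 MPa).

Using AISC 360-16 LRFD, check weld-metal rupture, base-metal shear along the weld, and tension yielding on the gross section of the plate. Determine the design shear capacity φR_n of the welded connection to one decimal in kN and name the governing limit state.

124.8 kN (gross-section yield governs)

Weld metal: throat = 0.707×6 = 4.242 mm, L = 141 mm. φR_n = 0.75 × 0.6 × 490 × 4.242 × 141 = 131.9 kN.
Base metal shear (6 mm plate): yield φR_n = 1.0×0.6×345×6×141 = 175.1 kN; rupture φR_n = 0.75×0.6×450×6×141 = 171.3 kN; take 171.3 kN (rupture).
Tension yield (gross): A_g = 67×6 = 402 mm². φR_n = 0.90 × 345 × 402 = 124.8 kN.
Governing: min(131.9, 171.3, 124.8) = 124.8 kN → gross-section yield.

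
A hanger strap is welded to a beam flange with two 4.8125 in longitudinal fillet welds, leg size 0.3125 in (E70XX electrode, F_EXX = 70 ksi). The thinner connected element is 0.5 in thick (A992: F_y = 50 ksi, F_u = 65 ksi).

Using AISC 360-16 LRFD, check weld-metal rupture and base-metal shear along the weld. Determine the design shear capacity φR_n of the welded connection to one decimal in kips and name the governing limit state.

67.0 kips (weld metal governs)

Weld metal: throat = 0.707×0.3125 = 0.22094 in, L = 2×4.8125 = 9.625 in. φR_n = 0.75 × 0.6 × 70 × 0.22094 × 9.625 = 67.0 kips.
Base metal shear (0.5 in plate): yield φR_n = 1.0×0.6×50×0.5×9.625 = 144.4 kips; rupture φR_n = 0.75×0.6×65×0.5×9.625 = 140.8 kips; take 140.8 kips (rupture).
Governing: min(67.0, 140.8) = 67.0 kips → weld metal.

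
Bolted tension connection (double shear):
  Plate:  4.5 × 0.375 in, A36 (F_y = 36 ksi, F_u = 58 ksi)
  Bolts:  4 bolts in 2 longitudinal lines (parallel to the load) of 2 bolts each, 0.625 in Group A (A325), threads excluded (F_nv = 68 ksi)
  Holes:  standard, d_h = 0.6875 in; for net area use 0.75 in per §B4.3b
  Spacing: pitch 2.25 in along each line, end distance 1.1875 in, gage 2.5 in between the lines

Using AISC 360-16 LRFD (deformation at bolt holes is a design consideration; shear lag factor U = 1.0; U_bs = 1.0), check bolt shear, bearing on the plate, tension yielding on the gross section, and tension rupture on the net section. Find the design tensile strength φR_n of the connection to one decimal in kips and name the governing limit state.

48.9 kips (net-section rupture governs)

Bolt shear: A_b = π(0.625)²/4 = 0.3068 in². φR_n = 0.75 × 68 × 0.3068 × 4 × 2 = 125.2 kips.
Bearing (0.375 in plate, F_u = 58 ksi): end bolts L_c = 1.1875 − 0.6875/2 = 0.84375, R_n = min(1.2×0.84375×0.375×58, 2.4×0.625×0.375×58) = 22.022 kips/bolt; interior L_c = 2.25 − 0.6875 = 1.5625, R_n = 32.625 kips/bolt. φR_n = 0.75 × (2×22.022 + 2×32.625) = 82.0 kips.
Tension yield (gross): A_g = 4.5×0.375 = 1.6875 in². φR_n = 0.90 × 36 × 1.6875 = 54.7 kips.
Tension rupture (net): A_n = (4.5 − 2×0.75)×0.375 = 1.125 in² (U = 1.0, A_e = A_n). φR_n = 0.75 × 58 × 1.125 = 48.9 kips.
Governing: min(125.2, 82.0, 54.7, 48.9) = 48.9 kips → net-section rupture.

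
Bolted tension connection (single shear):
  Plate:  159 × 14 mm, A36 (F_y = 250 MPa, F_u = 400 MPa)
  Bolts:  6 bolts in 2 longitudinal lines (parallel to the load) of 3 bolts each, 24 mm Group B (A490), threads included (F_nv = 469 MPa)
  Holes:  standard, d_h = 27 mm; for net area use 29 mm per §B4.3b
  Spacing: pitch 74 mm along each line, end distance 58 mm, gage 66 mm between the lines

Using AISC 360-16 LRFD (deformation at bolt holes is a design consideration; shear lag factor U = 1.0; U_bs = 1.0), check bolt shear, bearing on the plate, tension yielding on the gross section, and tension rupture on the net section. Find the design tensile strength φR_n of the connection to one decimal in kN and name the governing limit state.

424.2 kN (net-section rupture governs)

Bolt shear: A_b = π(24)²/4 = 452.39 mm². φR_n = 0.75 × 469 × 452.39 × 6 × 1 = 954.8 kN.
Bearing (14 mm plate, F_u = 400 MPa): end bolts L_c = 58 − 27/2 = 44.5, R_n = min(1.2×44.5×14×400, 2.4×24×14×400) = 299.04 kN/bolt; interior L_c = 74 − 27 = 47, R_n = 315.84 kN/bolt. φR_n = 0.75 × (2×299.04 + 4×315.84) = 1396.1 kN.
Tension yield (gross): A_g = 159×14 = 2226 mm². φR_n = 0.90 × 250 × 2226 = 500.9 kN.
Tension rupture (net): A_n = (159 − 2×29)×14 = 1414 mm² (U = 1.0, A_e = A_n). φR_n = 0.75 × 400 × 1414 = 424.2 kN.
Governing: min(954.8, 1396.1, 500.9, 424.2) = 424.2 kN → net-section rupture.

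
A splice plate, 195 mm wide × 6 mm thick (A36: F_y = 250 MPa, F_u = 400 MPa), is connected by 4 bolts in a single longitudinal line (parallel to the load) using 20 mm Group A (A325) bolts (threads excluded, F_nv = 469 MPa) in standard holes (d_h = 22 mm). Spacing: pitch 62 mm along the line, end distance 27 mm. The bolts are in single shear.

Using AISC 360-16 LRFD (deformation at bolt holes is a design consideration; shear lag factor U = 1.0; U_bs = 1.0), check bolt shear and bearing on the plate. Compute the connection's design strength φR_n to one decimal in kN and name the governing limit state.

293.8 kN (bearing governs)

Bolt shear: A_b = π(20)²/4 = 314.16 mm². φR_n = 0.75 × 469 × 314.16 × 4 × 1 = 442.0 kN.
Bearing (6 mm plate, F_u = 400 MPa): end bolts L_c = 27 − 22/2 = 16, R_n = min(1.2×16×6×400, 2.4×20×6×400) = 46.08 kN/bolt; interior L_c = 62 − 22 = 40, R_n = 115.2 kN/bolt. φR_n = 0.75 × (1×46.08 + 3×115.2) = 293.8 kN.
Governing: min(442.0, 293.8) = 293.8 kN → bearing.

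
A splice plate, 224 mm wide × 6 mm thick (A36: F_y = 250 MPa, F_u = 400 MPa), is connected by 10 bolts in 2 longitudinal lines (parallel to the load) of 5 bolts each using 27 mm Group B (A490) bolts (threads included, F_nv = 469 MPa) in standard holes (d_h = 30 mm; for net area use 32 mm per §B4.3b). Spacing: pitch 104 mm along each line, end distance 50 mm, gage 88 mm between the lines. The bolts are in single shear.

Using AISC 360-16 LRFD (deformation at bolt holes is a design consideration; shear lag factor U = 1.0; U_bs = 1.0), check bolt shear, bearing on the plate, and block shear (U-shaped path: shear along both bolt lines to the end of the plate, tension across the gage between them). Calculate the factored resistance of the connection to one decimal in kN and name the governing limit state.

729.9 kN (block shear governs)

Bolt shear: A_b = π(27)²/4 = 572.56 mm². φR_n = 0.75 × 469 × 572.56 × 10 × 1 = 2014.0 kN.
Bearing (6 mm plate, F_u = 400 MPa): end bolts L_c = 50 − 30/2 = 35, R_n = min(1.2×35×6×400, 2.4×27×6×400) = 100.8 kN/bolt; interior L_c = 104 − 30 = 74, R_n = 155.52 kN/bolt. φR_n = 0.75 × (2×100.8 + 8×155.52) = 1084.3 kN.
Block shear: shear path 2×[50+4×104] = 2×466 mm, A_gv = 5592, A_nv = 2×(466 − 4.5×32)×6 = 3864 mm²; tension across gage: (88 − 1×32)×6 = 336 mm². R_n = min(0.6×400×3864, 0.6×250×5592) + 1.0×400×336 = min(927.36, 838.8) + 134.4 = 973.2 kN. φR_n = 0.75 × 973.2 = 729.9 kN.
Governing: min(2014.0, 1084.3, 729.9) = 729.9 kN → block shear.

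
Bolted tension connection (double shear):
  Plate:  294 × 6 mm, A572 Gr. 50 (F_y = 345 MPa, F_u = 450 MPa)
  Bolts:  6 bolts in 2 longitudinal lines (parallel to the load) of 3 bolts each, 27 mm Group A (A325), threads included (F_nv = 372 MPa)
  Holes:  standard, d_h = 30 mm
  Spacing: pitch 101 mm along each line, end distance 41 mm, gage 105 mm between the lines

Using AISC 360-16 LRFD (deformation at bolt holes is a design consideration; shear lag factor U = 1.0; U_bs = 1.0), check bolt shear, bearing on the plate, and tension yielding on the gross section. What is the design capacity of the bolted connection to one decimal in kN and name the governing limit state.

Bolt shear: A_b = π(27)²/4 = 572.56 mm². φR_n = 0.75 × 372 × 572.56 × 6 × 2 = 1916.9 kN.
Bearing (6 mm plate, F_u = 450 MPa): end bolts L_c = 41 − 30/2 = 26, R_n = min(1.2×26×6×450, 2.4×27×6×450) = 84.24 kN/bolt; interior L_c = 101 − 30 = 71, R_n = 174.96 kN/bolt. φR_n = 0.75 × (2×84.24 + 4×174.96) = 651.2 kN.
Tension yield (gross): A_g = 294×6 = 1764 mm². φR_n = 0.90 × 345 × 1764 = 547.7 kN.
Governing: min(1916.9, 651.2, 547.7) = 547.7 kN → gross-section yield.

547.7 kN (gross-section yield governs)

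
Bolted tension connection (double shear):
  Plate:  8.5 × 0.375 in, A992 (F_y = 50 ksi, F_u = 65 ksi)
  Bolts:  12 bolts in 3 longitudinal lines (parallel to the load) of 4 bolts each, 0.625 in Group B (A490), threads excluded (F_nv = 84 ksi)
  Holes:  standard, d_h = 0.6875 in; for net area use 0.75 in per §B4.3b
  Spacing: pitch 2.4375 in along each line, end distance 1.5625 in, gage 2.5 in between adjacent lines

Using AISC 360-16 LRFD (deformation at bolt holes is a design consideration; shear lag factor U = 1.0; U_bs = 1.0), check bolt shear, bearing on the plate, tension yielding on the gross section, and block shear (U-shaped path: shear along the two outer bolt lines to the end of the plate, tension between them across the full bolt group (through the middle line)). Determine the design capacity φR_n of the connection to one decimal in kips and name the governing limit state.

Bolt shear: A_b = π(0.625)²/4 = 0.3068 in². φR_n = 0.75 × 84 × 0.3068 × 12 × 2 = 463.9 kips.
Bearing (0.375 in plate, F_u = 65 ksi): end bolts L_c = 1.5625 − 0.6875/2 = 1.21875, R_n = min(1.2×1.21875×0.375×65, 2.4×0.625×0.375×65) = 35.648 kips/bolt; interior L_c = 2.4375 − 0.6875 = 1.75, R_n = 36.563 kips/bolt. φR_n = 0.75 × (3×35.648 + 9×36.563) = 327.0 kips.
Tension yield (gross): A_g = 8.5×0.375 = 3.1875 in². φR_n = 0.90 × 50 × 3.1875 = 143.4 kips.
Block shear: shear path 2×[1.5625+3×2.4375] = 2×8.875 in, A_gv = 6.6563, A_nv = 2×(8.875 − 3.5×0.75)×0.375 = 4.6875 in²; tension across gage: (5 − 2×0.75)×0.375 = 1.3125 in². R_n = min(0.6×65×4.6875, 0.6×50×6.6563) + 1.0×65×1.3125 = min(182.81, 199.69) + 85.313 = 268.12 kips. φR_n = 0.75 × 268.12 = 201.1 kips.
Governing: min(463.9, 327.0, 143.4, 201.1) = 143.4 kips → gross-section yield.

143.4 kips (gross-section yield governs)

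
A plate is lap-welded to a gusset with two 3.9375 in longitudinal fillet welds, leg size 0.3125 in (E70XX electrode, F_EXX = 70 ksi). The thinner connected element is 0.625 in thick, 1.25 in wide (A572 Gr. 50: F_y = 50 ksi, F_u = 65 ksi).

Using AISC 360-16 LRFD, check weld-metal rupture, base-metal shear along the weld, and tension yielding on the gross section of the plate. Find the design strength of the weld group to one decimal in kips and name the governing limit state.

35.2 kips (gross-section yield governs)

Weld metal: throat = 0.707×0.3125 = 0.22094 in, L = 2×3.9375 = 7.875 in. φR_n = 0.75 × 0.6 × 70 × 0.22094 × 7.875 = 54.8 kips.
Base metal shear (0.625 in plate): yield φR_n = 1.0×0.6×50×0.625×7.875 = 147.7 kips; rupture φR_n = 0.75×0.6×65×0.625×7.875 = 144.0 kips; take 144.0 kips (rupture).
Tension yield (gross): A_g = 1.25×0.625 = 0.78125 in². φR_n = 0.90 × 50 × 0.78125 = 35.2 kips.
Governing: min(54.8, 144.0, 35.2) = 35.2 kips → gross-section yield.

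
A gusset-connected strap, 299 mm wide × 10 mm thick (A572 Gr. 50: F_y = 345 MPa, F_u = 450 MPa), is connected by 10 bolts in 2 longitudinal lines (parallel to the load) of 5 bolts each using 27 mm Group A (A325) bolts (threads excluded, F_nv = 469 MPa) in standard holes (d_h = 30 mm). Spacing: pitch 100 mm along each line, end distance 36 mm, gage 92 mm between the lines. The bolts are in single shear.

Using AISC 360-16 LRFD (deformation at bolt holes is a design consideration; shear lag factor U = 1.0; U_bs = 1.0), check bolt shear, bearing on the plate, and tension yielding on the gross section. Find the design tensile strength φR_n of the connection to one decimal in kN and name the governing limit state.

928.4 kN (gross-section yield governs)

Bolt shear: A_b = π(27)²/4 = 572.56 mm². φR_n = 0.75 × 469 × 572.56 × 10 × 1 = 2014.0 kN.
Bearing (10 mm plate, F_u = 450 MPa): end bolts L_c = 36 − 30/2 = 21, R_n = min(1.2×21×10×450, 2.4×27×10×450) = 113.4 kN/bolt; interior L_c = 100 − 30 = 70, R_n = 291.6 kN/bolt. φR_n = 0.75 × (2×113.4 + 8×291.6) = 1919.7 kN.
Tension yield (gross): A_g = 299×10 = 2990 mm². φR_n = 0.90 × 345 × 2990 = 928.4 kN.
Governing: min(2014.0, 1919.7, 928.4) = 928.4 kN → gross-section yield.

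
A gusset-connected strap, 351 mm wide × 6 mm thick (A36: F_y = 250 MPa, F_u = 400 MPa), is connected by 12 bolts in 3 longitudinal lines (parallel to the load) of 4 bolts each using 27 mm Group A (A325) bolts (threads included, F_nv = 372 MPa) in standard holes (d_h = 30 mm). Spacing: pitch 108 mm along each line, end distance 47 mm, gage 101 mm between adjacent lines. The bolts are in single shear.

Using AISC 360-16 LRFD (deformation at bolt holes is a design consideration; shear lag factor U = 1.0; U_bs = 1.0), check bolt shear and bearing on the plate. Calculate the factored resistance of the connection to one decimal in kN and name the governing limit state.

1257.1 kN (bearing governs)

Bolt shear: A_b = π(27)²/4 = 572.56 mm². φR_n = 0.75 × 372 × 572.56 × 12 × 1 = 1916.9 kN.
Bearing (6 mm plate, F_u = 400 MPa): end bolts L_c = 47 − 30/2 = 32, R_n = min(1.2×32×6×400, 2.4×27×6×400) = 92.16 kN/bolt; interior L_c = 108 − 30 = 78, R_n = 155.52 kN/bolt. φR_n = 0.75 × (3×92.16 + 9×155.52) = 1257.1 kN.
Governing: min(1916.9, 1257.1) = 1257.1 kN → bearing.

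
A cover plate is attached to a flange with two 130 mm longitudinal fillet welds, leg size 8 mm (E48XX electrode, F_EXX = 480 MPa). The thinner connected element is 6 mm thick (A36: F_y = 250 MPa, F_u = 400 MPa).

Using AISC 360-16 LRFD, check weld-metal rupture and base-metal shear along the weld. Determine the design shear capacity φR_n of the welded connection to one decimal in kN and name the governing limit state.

Weld metal: throat = 0.707×8 = 5.656 mm, L = 2×130 = 260 mm. φR_n = 0.75 × 0.6 × 480 × 5.656 × 260 = 317.6 kN.
Base metal shear (6 mm plate): yield φR_n = 1.0×0.6×250×6×260 = 234.0 kN; rupture φR_n = 0.75×0.6×400×6×260 = 280.8 kN; take 234.0 kN (yield).
Governing: min(317.6, 234.0) = 234.0 kN → base-metal shear.

234.0 kN (base-metal shear governs)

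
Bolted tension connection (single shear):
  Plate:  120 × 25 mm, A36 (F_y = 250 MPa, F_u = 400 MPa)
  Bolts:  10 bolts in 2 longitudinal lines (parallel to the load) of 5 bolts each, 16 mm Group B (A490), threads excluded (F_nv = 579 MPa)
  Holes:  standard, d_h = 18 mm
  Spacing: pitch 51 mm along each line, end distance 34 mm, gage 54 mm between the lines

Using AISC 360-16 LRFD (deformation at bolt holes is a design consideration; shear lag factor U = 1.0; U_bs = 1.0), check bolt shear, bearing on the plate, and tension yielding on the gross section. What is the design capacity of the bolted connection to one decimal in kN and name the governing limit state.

675.0 kN (gross-section yield governs)

Bolt shear: A_b = π(16)²/4 = 201.06 mm². φR_n = 0.75 × 579 × 201.06 × 10 × 1 = 873.1 kN.
Bearing (25 mm plate, F_u = 400 MPa): end bolts L_c = 34 − 18/2 = 25, R_n = min(1.2×25×25×400, 2.4×16×25×400) = 300 kN/bolt; interior L_c = 51 − 18 = 33, R_n = 384 kN/bolt. φR_n = 0.75 × (2×300 + 8×384) = 2754.0 kN.
Tension yield (gross): A_g = 120×25 = 3000 mm². φR_n = 0.90 × 250 × 3000 = 675.0 kN.
Governing: min(873.1, 2754.0, 675.0) = 675.0 kN → gross-section yield.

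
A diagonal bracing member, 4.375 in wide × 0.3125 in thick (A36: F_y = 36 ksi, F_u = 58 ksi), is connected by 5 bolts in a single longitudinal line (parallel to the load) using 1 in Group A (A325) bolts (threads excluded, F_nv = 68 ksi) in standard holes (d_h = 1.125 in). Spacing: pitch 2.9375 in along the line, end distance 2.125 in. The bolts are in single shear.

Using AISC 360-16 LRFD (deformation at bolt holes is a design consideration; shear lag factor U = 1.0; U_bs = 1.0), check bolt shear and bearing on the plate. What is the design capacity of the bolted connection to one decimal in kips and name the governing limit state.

Bolt shear: A_b = π(1)²/4 = 0.7854 in². φR_n = 0.75 × 68 × 0.7854 × 5 × 1 = 200.3 kips.
Bearing (0.3125 in plate, F_u = 58 ksi): end bolts L_c = 2.125 − 1.125/2 = 1.5625, R_n = min(1.2×1.5625×0.3125×58, 2.4×1×0.3125×58) = 33.984 kips/bolt; interior L_c = 2.9375 − 1.125 = 1.8125, R_n = 39.422 kips/bolt. φR_n = 0.75 × (1×33.984 + 4×39.422) = 143.8 kips.
Governing: min(200.3, 143.8) = 143.8 kips → bearing.

143.8 kips (bearing governs)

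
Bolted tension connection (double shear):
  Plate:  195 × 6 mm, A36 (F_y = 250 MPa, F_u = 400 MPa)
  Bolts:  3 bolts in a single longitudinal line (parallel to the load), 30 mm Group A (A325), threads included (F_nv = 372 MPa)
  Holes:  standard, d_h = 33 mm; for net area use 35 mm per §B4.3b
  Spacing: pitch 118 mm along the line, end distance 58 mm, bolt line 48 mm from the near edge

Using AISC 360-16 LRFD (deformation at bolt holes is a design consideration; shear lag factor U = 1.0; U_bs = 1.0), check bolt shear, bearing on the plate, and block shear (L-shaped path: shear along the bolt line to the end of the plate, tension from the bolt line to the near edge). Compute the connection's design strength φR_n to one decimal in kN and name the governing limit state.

Bolt shear: A_b = π(30)²/4 = 706.86 mm². φR_n = 0.75 × 372 × 706.86 × 3 × 2 = 1183.3 kN.
Bearing (6 mm plate, F_u = 400 MPa): end bolts L_c = 58 − 33/2 = 41.5, R_n = min(1.2×41.5×6×400, 2.4×30×6×400) = 119.52 kN/bolt; interior L_c = 118 − 33 = 85, R_n = 172.8 kN/bolt. φR_n = 0.75 × (1×119.52 + 2×172.8) = 348.8 kN.
Block shear: shear path 1×[58+2×118] = 1×294 mm, A_gv = 1764, A_nv = 1×(294 − 2.5×35)×6 = 1239 mm²; tension to near edge: (48 − 0.5×35)×6 = 183 mm². R_n = min(0.6×400×1239, 0.6×250×1764) + 1.0×400×183 = min(297.36, 264.6) + 73.2 = 337.8 kN. φR_n = 0.75 × 337.8 = 253.4 kN.
Governing: min(1183.3, 348.8, 253.4) = 253.4 kN → block shear.

253.4 kN (block shear governs)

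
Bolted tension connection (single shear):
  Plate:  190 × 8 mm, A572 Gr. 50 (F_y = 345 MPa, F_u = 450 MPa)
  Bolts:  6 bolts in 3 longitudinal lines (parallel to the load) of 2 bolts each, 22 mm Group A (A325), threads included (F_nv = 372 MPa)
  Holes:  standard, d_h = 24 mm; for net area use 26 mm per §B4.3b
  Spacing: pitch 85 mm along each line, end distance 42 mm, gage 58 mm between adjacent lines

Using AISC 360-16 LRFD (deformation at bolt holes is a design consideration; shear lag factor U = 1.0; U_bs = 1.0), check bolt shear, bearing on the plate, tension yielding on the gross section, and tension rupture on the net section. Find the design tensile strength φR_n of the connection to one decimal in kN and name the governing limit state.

302.4 kN (net-section rupture governs)

Bolt shear: A_b = π(22)²/4 = 380.13 mm². φR_n = 0.75 × 372 × 380.13 × 6 × 1 = 636.3 kN.
Bearing (8 mm plate, F_u = 450 MPa): end bolts L_c = 42 − 24/2 = 30, R_n = min(1.2×30×8×450, 2.4×22×8×450) = 129.6 kN/bolt; interior L_c = 85 − 24 = 61, R_n = 190.08 kN/bolt. φR_n = 0.75 × (3×129.6 + 3×190.08) = 719.3 kN.
Tension yield (gross): A_g = 190×8 = 1520 mm². φR_n = 0.90 × 345 × 1520 = 472.0 kN.
Tension rupture (net): A_n = (190 − 3×26)×8 = 896 mm² (U = 1.0, A_e = A_n). φR_n = 0.75 × 450 × 896 = 302.4 kN.
Governing: min(636.3, 719.3, 472.0, 302.4) = 302.4 kN → net-section rupture.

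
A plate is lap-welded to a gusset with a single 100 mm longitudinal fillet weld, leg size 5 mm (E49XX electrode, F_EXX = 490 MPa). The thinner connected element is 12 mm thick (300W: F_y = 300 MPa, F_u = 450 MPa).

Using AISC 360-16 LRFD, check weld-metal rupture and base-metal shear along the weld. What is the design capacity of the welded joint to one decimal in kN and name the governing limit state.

77.9 kN (weld metal governs)

Weld metal: throat = 0.707×5 = 3.535 mm, L = 100 mm. φR_n = 0.75 × 0.6 × 490 × 3.535 × 100 = 77.9 kN.
Base metal shear (12 mm plate): yield φR_n = 1.0×0.6×300×12×100 = 216.0 kN; rupture φR_n = 0.75×0.6×450×12×100 = 243.0 kN; take 216.0 kN (yield).
Governing: min(77.9, 216.0) = 77.9 kN → weld metal.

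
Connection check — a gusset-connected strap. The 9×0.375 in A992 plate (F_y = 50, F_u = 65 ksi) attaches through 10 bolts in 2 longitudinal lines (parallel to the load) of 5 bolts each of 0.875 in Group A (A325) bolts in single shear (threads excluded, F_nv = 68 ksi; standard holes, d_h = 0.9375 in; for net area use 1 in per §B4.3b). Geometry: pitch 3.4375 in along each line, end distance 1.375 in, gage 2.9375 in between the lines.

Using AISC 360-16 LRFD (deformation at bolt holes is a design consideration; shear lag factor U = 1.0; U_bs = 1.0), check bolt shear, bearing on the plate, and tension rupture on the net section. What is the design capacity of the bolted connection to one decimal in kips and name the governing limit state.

Bolt shear: A_b = π(0.875)²/4 = 0.60132 in². φR_n = 0.75 × 68 × 0.60132 × 10 × 1 = 306.7 kips.
Bearing (0.375 in plate, F_u = 65 ksi): end bolts L_c = 1.375 − 0.9375/2 = 0.90625, R_n = min(1.2×0.90625×0.375×65, 2.4×0.875×0.375×65) = 26.508 kips/bolt; interior L_c = 3.4375 − 0.9375 = 2.5, R_n = 51.188 kips/bolt. φR_n = 0.75 × (2×26.508 + 8×51.188) = 346.9 kips.
Tension rupture (net): A_n = (9 − 2×1)×0.375 = 2.625 in² (U = 1.0, A_e = A_n). φR_n = 0.75 × 65 × 2.625 = 128.0 kips.
Governing: min(306.7, 346.9, 128.0) = 128.0 kips → net-section rupture.

128.0 kips (net-section rupture governs)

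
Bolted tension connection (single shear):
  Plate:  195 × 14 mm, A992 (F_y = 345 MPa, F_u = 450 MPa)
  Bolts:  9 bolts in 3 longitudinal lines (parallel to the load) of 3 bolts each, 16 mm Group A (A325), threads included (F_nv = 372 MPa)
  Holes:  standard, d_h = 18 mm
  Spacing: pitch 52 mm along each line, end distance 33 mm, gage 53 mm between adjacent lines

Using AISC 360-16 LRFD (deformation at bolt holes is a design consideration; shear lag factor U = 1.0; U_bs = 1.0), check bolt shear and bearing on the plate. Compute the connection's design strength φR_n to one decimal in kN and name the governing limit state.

504.9 kN (bolt shear governs)

Bolt shear: A_b = π(16)²/4 = 201.06 mm². φR_n = 0.75 × 372 × 201.06 × 9 × 1 = 504.9 kN.
Bearing (14 mm plate, F_u = 450 MPa): end bolts L_c = 33 − 18/2 = 24, R_n = min(1.2×24×14×450, 2.4×16×14×450) = 181.44 kN/bolt; interior L_c = 52 − 18 = 34, R_n = 241.92 kN/bolt. φR_n = 0.75 × (3×181.44 + 6×241.92) = 1496.9 kN.
Governing: min(504.9, 1496.9) = 504.9 kN → bolt shear.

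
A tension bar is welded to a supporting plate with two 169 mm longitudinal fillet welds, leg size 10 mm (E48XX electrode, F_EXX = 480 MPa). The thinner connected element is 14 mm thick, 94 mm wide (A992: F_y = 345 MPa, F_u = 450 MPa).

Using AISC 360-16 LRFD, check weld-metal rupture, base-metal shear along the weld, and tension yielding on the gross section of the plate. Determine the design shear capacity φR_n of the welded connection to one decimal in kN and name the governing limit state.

Weld metal: throat = 0.707×10 = 7.07 mm, L = 2×169 = 338 mm. φR_n = 0.75 × 0.6 × 480 × 7.07 × 338 = 516.2 kN.
Base metal shear (14 mm plate): yield φR_n = 1.0×0.6×345×14×338 = 979.5 kN; rupture φR_n = 0.75×0.6×450×14×338 = 958.2 kN; take 958.2 kN (rupture).
Tension yield (gross): A_g = 94×14 = 1316 mm². φR_n = 0.90 × 345 × 1316 = 408.6 kN.
Governing: min(516.2, 958.2, 408.6) = 408.6 kN → gross-section yield.

408.6 kN (gross-section yield governs)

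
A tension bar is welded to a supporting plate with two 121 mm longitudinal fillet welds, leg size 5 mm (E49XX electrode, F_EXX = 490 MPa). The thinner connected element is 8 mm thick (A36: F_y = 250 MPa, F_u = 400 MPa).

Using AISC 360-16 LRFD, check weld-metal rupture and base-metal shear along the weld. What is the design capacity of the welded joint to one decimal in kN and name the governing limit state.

Weld metal: throat = 0.707×5 = 3.535 mm, L = 2×121 = 242 mm. φR_n = 0.75 × 0.6 × 490 × 3.535 × 242 = 188.6 kN.
Base metal shear (8 mm plate): yield φR_n = 1.0×0.6×250×8×242 = 290.4 kN; rupture φR_n = 0.75×0.6×400×8×242 = 348.5 kN; take 290.4 kN (yield).
Governing: min(188.6, 290.4) = 188.6 kN → weld metal.

188.6 kN (weld metal governs)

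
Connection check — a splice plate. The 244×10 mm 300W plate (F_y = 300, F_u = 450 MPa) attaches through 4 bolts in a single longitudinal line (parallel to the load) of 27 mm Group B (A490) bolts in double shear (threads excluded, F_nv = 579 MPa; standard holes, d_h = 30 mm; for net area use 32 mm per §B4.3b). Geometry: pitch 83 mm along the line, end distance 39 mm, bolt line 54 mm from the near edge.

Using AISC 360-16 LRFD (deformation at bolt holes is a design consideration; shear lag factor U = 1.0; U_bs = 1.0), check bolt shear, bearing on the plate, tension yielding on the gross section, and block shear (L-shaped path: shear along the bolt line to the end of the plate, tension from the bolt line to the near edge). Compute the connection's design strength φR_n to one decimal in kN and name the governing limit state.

Bolt shear: A_b = π(27)²/4 = 572.56 mm². φR_n = 0.75 × 579 × 572.56 × 4 × 2 = 1989.1 kN.
Bearing (10 mm plate, F_u = 450 MPa): end bolts L_c = 39 − 30/2 = 24, R_n = min(1.2×24×10×450, 2.4×27×10×450) = 129.6 kN/bolt; interior L_c = 83 − 30 = 53, R_n = 286.2 kN/bolt. φR_n = 0.75 × (1×129.6 + 3×286.2) = 741.2 kN.
Tension yield (gross): A_g = 244×10 = 2440 mm². φR_n = 0.90 × 300 × 2440 = 658.8 kN.
Block shear: shear path 1×[39+3×83] = 1×288 mm, A_gv = 2880, A_nv = 1×(288 − 3.5×32)×10 = 1760 mm²; tension to near edge: (54 − 0.5×32)×10 = 380 mm². R_n = min(0.6×450×1760, 0.6×300×2880) + 1.0×450×380 = min(475.2, 518.4) + 171 = 646.2 kN. φR_n = 0.75 × 646.2 = 484.7 kN.
Governing: min(1989.1, 741.2, 658.8, 484.7) = 484.7 kN → block shear.

484.7 kN (block shear governs)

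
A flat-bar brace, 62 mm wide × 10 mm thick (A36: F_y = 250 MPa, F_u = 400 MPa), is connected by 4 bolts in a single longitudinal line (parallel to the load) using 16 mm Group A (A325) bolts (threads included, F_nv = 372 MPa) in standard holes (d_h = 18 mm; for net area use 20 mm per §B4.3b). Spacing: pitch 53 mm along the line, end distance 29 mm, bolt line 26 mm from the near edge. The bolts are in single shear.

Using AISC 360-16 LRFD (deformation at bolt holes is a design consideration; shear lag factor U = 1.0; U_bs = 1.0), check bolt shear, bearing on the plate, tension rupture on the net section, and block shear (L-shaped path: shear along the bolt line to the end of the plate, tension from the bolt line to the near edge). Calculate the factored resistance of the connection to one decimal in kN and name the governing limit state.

Bolt shear: A_b = π(16)²/4 = 201.06 mm². φR_n = 0.75 × 372 × 201.06 × 4 × 1 = 224.4 kN.
Bearing (10 mm plate, F_u = 400 MPa): end bolts L_c = 29 − 18/2 = 20, R_n = min(1.2×20×10×400, 2.4×16×10×400) = 96 kN/bolt; interior L_c = 53 − 18 = 35, R_n = 153.6 kN/bolt. φR_n = 0.75 × (1×96 + 3×153.6) = 417.6 kN.
Tension rupture (net): A_n = (62 − 1×20)×10 = 420 mm² (U = 1.0, A_e = A_n). φR_n = 0.75 × 400 × 420 = 126.0 kN.
Block shear: shear path 1×[29+3×53] = 1×188 mm, A_gv = 1880, A_nv = 1×(188 − 3.5×20)×10 = 1180 mm²; tension to near edge: (26 − 0.5×20)×10 = 160 mm². R_n = min(0.6×400×1180, 0.6×250×1880) + 1.0×400×160 = min(283.2, 282) + 64 = 346 kN. φR_n = 0.75 × 346 = 259.5 kN.
Governing: min(224.4, 417.6, 126.0, 259.5) = 126.0 kN → net-section rupture.

126.0 kN (net-section rupture governs)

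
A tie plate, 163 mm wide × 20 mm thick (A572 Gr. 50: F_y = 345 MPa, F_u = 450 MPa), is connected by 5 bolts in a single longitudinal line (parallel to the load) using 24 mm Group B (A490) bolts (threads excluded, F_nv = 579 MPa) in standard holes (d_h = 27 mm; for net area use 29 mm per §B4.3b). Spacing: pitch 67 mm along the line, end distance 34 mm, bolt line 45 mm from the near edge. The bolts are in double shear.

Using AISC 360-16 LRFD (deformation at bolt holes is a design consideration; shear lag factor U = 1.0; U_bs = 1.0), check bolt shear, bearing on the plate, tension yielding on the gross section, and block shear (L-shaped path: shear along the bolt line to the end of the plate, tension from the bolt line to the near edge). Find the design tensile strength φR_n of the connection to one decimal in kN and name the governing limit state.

Bolt shear: A_b = π(24)²/4 = 452.39 mm². φR_n = 0.75 × 579 × 452.39 × 5 × 2 = 1964.5 kN.
Bearing (20 mm plate, F_u = 450 MPa): end bolts L_c = 34 − 27/2 = 20.5, R_n = min(1.2×20.5×20×450, 2.4×24×20×450) = 221.4 kN/bolt; interior L_c = 67 − 27 = 40, R_n = 432 kN/bolt. φR_n = 0.75 × (1×221.4 + 4×432) = 1462.1 kN.
Tension yield (gross): A_g = 163×20 = 3260 mm². φR_n = 0.90 × 345 × 3260 = 1012.2 kN.
Block shear: shear path 1×[34+4×67] = 1×302 mm, A_gv = 6040, A_nv = 1×(302 − 4.5×29)×20 = 3430 mm²; tension to near edge: (45 − 0.5×29)×20 = 610 mm². R_n = min(0.6×450×3430, 0.6×345×6040) + 1.0×450×610 = min(926.1, 1250.3) + 274.5 = 1200.6 kN. φR_n = 0.75 × 1200.6 = 900.5 kN.
Governing: min(1964.5, 1462.1, 1012.2, 900.5) = 900.5 kN → block shear.

900.5 kN (block shear governs)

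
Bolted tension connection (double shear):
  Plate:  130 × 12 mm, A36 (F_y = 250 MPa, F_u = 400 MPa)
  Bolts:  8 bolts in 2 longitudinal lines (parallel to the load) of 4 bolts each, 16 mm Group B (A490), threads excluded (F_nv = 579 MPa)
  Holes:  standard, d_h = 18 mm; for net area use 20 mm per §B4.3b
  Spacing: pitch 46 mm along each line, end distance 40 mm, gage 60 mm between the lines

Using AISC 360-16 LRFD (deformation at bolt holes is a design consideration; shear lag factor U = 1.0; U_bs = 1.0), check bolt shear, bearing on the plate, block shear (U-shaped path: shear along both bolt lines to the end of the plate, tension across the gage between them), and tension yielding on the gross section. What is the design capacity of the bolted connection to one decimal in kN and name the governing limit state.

351.0 kN (gross-section yield governs)

Bolt shear: A_b = π(16)²/4 = 201.06 mm². φR_n = 0.75 × 579 × 201.06 × 8 × 2 = 1397.0 kN.
Bearing (12 mm plate, F_u = 400 MPa): end bolts L_c = 40 − 18/2 = 31, R_n = min(1.2×31×12×400, 2.4×16×12×400) = 178.56 kN/bolt; interior L_c = 46 − 18 = 28, R_n = 161.28 kN/bolt. φR_n = 0.75 × (2×178.56 + 6×161.28) = 993.6 kN.
Block shear: shear path 2×[40+3×46] = 2×178 mm, A_gv = 4272, A_nv = 2×(178 − 3.5×20)×12 = 2592 mm²; tension across gage: (60 − 1×20)×12 = 480 mm². R_n = min(0.6×400×2592, 0.6×250×4272) + 1.0×400×480 = min(622.08, 640.8) + 192 = 814.08 kN. φR_n = 0.75 × 814.08 = 610.6 kN.
Tension yield (gross): A_g = 130×12 = 1560 mm². φR_n = 0.90 × 250 × 1560 = 351.0 kN.
Governing: min(1397.0, 993.6, 610.6, 351.0) = 351.0 kN → gross-section yield.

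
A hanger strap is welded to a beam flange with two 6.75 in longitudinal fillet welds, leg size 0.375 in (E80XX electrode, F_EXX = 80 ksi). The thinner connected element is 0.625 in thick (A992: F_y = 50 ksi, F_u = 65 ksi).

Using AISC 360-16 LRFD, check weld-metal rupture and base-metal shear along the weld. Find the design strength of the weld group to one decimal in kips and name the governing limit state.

Weld metal: throat = 0.707×0.375 = 0.26513 in, L = 2×6.75 = 13.5 in. φR_n = 0.75 × 0.6 × 80 × 0.26513 × 13.5 = 128.9 kips.
Base metal shear (0.625 in plate): yield φR_n = 1.0×0.6×50×0.625×13.5 = 253.1 kips; rupture φR_n = 0.75×0.6×65×0.625×13.5 = 246.8 kips; take 246.8 kips (rupture).
Governing: min(128.9, 246.8) = 128.9 kips → weld metal.

128.9 kips (weld metal governs)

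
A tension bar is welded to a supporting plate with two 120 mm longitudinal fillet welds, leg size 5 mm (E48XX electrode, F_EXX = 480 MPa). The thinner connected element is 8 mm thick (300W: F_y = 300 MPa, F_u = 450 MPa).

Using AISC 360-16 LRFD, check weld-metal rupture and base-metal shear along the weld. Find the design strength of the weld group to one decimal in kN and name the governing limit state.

183.3 kN (weld metal governs)

Weld metal: throat = 0.707×5 = 3.535 mm, L = 2×120 = 240 mm. φR_n = 0.75 × 0.6 × 480 × 3.535 × 240 = 183.3 kN.
Base metal shear (8 mm plate): yield φR_n = 1.0×0.6×300×8×240 = 345.6 kN; rupture φR_n = 0.75×0.6×450×8×240 = 388.8 kN; take 345.6 kN (yield).
Governing: min(183.3, 345.6) = 183.3 kN → weld metal.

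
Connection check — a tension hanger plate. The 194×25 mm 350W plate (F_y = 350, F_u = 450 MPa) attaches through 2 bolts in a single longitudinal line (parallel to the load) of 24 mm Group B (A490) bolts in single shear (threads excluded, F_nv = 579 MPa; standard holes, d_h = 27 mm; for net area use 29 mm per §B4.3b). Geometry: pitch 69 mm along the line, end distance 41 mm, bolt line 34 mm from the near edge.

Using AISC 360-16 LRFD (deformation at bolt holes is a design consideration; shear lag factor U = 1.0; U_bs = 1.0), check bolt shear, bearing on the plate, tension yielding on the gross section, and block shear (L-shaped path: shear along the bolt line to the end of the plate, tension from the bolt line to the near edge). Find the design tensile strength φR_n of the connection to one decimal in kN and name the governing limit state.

Bolt shear: A_b = π(24)²/4 = 452.39 mm². φR_n = 0.75 × 579 × 452.39 × 2 × 1 = 392.9 kN.
Bearing (25 mm plate, F_u = 450 MPa): end bolts L_c = 41 − 27/2 = 27.5, R_n = min(1.2×27.5×25×450, 2.4×24×25×450) = 371.25 kN/bolt; interior L_c = 69 − 27 = 42, R_n = 567 kN/bolt. φR_n = 0.75 × (1×371.25 + 1×567) = 703.7 kN.
Tension yield (gross): A_g = 194×25 = 4850 mm². φR_n = 0.90 × 350 × 4850 = 1527.8 kN.
Block shear: shear path 1×[41+1×69] = 1×110 mm, A_gv = 2750, A_nv = 1×(110 − 1.5×29)×25 = 1662.5 mm²; tension to near edge: (34 − 0.5×29)×25 = 487.5 mm². R_n = min(0.6×450×1662.5, 0.6×350×2750) + 1.0×450×487.5 = min(448.88, 577.5) + 219.38 = 668.26 kN. φR_n = 0.75 × 668.26 = 501.2 kN.
Governing: min(392.9, 703.7, 1527.8, 501.2) = 392.9 kN → bolt shear.

392.9 kN (bolt shear governs)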